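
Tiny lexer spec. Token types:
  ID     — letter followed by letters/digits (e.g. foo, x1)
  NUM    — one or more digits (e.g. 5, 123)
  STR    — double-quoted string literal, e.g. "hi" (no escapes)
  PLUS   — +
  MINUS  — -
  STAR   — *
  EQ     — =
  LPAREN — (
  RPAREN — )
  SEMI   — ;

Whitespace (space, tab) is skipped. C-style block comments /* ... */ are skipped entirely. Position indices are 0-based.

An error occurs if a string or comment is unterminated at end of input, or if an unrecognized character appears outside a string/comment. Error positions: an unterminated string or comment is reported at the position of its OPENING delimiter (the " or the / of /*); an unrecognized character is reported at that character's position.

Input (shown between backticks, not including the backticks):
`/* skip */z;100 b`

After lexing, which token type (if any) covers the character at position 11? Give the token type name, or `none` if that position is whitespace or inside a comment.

Answer: SEMI

Derivation:
pos=0: enter COMMENT mode (saw '/*')
exit COMMENT mode (now at pos=10)
pos=10: emit ID 'z' (now at pos=11)
pos=11: emit SEMI ';'
pos=12: emit NUM '100' (now at pos=15)
pos=16: emit ID 'b' (now at pos=17)
DONE. 4 tokens: [ID, SEMI, NUM, ID]
Position 11: char is ';' -> SEMI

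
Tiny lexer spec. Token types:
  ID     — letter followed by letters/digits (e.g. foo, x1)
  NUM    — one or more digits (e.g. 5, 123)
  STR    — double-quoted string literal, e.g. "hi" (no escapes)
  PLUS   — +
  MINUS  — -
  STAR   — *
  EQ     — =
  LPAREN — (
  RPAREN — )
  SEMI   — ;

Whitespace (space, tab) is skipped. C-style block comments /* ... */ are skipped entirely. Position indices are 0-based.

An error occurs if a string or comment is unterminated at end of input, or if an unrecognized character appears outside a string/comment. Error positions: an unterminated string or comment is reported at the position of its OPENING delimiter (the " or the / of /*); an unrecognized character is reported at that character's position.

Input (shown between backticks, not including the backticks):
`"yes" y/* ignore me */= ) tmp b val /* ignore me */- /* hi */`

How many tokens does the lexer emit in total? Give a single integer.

pos=0: enter STRING mode
pos=0: emit STR "yes" (now at pos=5)
pos=6: emit ID 'y' (now at pos=7)
pos=7: enter COMMENT mode (saw '/*')
exit COMMENT mode (now at pos=22)
pos=22: emit EQ '='
pos=24: emit RPAREN ')'
pos=26: emit ID 'tmp' (now at pos=29)
pos=30: emit ID 'b' (now at pos=31)
pos=32: emit ID 'val' (now at pos=35)
pos=36: enter COMMENT mode (saw '/*')
exit COMMENT mode (now at pos=51)
pos=51: emit MINUS '-'
pos=53: enter COMMENT mode (saw '/*')
exit COMMENT mode (now at pos=61)
DONE. 8 tokens: [STR, ID, EQ, RPAREN, ID, ID, ID, MINUS]

Answer: 8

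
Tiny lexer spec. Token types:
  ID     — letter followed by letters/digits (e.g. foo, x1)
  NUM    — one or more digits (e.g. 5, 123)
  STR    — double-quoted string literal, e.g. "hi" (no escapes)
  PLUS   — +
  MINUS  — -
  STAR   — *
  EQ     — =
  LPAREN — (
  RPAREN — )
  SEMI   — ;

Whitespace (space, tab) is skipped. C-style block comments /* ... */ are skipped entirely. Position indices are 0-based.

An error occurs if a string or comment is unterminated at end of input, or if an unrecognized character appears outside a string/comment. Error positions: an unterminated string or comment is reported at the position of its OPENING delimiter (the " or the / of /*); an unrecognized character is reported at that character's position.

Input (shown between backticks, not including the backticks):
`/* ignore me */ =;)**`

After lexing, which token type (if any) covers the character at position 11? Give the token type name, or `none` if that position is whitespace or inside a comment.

pos=0: enter COMMENT mode (saw '/*')
exit COMMENT mode (now at pos=15)
pos=16: emit EQ '='
pos=17: emit SEMI ';'
pos=18: emit RPAREN ')'
pos=19: emit STAR '*'
pos=20: emit STAR '*'
DONE. 5 tokens: [EQ, SEMI, RPAREN, STAR, STAR]
Position 11: char is 'e' -> none

Answer: none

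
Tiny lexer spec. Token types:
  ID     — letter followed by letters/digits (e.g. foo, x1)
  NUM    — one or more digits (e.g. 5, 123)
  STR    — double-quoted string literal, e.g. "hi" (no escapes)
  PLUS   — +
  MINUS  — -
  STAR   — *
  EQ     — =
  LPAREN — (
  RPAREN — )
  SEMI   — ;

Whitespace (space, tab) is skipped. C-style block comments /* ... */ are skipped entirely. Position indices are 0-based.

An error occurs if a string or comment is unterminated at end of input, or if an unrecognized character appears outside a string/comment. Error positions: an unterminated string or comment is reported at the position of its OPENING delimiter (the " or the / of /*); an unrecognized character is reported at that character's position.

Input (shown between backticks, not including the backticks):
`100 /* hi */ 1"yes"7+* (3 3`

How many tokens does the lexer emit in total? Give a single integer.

pos=0: emit NUM '100' (now at pos=3)
pos=4: enter COMMENT mode (saw '/*')
exit COMMENT mode (now at pos=12)
pos=13: emit NUM '1' (now at pos=14)
pos=14: enter STRING mode
pos=14: emit STR "yes" (now at pos=19)
pos=19: emit NUM '7' (now at pos=20)
pos=20: emit PLUS '+'
pos=21: emit STAR '*'
pos=23: emit LPAREN '('
pos=24: emit NUM '3' (now at pos=25)
pos=26: emit NUM '3' (now at pos=27)
DONE. 9 tokens: [NUM, NUM, STR, NUM, PLUS, STAR, LPAREN, NUM, NUM]

Answer: 9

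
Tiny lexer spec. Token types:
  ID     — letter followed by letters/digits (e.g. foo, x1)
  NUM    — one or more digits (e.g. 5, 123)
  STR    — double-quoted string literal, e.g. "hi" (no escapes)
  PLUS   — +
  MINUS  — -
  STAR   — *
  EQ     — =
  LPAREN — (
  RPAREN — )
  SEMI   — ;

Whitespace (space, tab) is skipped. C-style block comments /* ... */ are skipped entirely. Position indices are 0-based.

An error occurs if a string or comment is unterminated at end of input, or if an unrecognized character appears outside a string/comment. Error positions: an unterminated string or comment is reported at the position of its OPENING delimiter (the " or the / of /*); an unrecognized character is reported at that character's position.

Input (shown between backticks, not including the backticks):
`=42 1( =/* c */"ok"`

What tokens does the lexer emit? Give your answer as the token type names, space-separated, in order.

pos=0: emit EQ '='
pos=1: emit NUM '42' (now at pos=3)
pos=4: emit NUM '1' (now at pos=5)
pos=5: emit LPAREN '('
pos=7: emit EQ '='
pos=8: enter COMMENT mode (saw '/*')
exit COMMENT mode (now at pos=15)
pos=15: enter STRING mode
pos=15: emit STR "ok" (now at pos=19)
DONE. 6 tokens: [EQ, NUM, NUM, LPAREN, EQ, STR]

Answer: EQ NUM NUM LPAREN EQ STR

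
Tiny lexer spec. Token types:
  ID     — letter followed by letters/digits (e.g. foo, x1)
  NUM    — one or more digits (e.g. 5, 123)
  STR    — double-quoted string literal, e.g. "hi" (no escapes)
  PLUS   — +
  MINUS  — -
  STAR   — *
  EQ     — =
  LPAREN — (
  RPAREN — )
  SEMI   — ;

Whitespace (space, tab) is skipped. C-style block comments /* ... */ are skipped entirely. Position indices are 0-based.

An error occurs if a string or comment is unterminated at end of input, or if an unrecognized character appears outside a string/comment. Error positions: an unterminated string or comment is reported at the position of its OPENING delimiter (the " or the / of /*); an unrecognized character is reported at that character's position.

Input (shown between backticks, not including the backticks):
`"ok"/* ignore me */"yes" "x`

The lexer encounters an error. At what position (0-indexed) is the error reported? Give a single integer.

Answer: 25

Derivation:
pos=0: enter STRING mode
pos=0: emit STR "ok" (now at pos=4)
pos=4: enter COMMENT mode (saw '/*')
exit COMMENT mode (now at pos=19)
pos=19: enter STRING mode
pos=19: emit STR "yes" (now at pos=24)
pos=25: enter STRING mode
pos=25: ERROR — unterminated string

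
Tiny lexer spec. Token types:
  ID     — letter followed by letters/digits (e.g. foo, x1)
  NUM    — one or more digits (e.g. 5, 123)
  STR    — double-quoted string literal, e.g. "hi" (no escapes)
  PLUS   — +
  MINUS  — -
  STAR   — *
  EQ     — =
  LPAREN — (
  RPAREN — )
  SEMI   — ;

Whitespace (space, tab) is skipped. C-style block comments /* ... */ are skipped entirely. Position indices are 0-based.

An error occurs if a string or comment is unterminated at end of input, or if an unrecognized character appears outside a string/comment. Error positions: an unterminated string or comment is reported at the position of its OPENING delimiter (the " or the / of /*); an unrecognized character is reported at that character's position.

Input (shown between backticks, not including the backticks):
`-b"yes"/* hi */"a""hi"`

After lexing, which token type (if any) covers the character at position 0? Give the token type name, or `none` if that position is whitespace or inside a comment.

Answer: MINUS

Derivation:
pos=0: emit MINUS '-'
pos=1: emit ID 'b' (now at pos=2)
pos=2: enter STRING mode
pos=2: emit STR "yes" (now at pos=7)
pos=7: enter COMMENT mode (saw '/*')
exit COMMENT mode (now at pos=15)
pos=15: enter STRING mode
pos=15: emit STR "a" (now at pos=18)
pos=18: enter STRING mode
pos=18: emit STR "hi" (now at pos=22)
DONE. 5 tokens: [MINUS, ID, STR, STR, STR]
Position 0: char is '-' -> MINUS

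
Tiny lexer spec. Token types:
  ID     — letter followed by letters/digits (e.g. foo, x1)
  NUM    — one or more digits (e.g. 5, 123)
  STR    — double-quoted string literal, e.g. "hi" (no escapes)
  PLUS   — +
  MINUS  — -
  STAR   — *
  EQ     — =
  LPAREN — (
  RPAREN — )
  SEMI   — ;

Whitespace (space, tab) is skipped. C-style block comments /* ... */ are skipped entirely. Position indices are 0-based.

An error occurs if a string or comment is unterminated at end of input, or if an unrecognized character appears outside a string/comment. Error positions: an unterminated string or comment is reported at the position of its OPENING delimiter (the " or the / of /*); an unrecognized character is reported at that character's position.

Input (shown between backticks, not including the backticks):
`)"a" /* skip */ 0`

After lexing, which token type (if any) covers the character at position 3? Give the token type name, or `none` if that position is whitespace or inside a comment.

pos=0: emit RPAREN ')'
pos=1: enter STRING mode
pos=1: emit STR "a" (now at pos=4)
pos=5: enter COMMENT mode (saw '/*')
exit COMMENT mode (now at pos=15)
pos=16: emit NUM '0' (now at pos=17)
DONE. 3 tokens: [RPAREN, STR, NUM]
Position 3: char is '"' -> STR

Answer: STR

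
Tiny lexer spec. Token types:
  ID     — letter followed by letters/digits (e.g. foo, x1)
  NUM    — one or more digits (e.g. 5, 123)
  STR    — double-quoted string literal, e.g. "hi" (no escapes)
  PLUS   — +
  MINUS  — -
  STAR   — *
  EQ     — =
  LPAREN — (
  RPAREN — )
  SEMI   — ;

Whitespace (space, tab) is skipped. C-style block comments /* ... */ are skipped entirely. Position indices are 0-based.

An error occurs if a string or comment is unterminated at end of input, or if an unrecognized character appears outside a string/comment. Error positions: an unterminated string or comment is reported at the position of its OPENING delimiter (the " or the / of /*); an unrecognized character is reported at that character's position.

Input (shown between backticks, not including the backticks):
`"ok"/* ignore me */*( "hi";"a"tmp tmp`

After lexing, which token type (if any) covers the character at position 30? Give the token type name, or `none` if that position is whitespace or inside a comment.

pos=0: enter STRING mode
pos=0: emit STR "ok" (now at pos=4)
pos=4: enter COMMENT mode (saw '/*')
exit COMMENT mode (now at pos=19)
pos=19: emit STAR '*'
pos=20: emit LPAREN '('
pos=22: enter STRING mode
pos=22: emit STR "hi" (now at pos=26)
pos=26: emit SEMI ';'
pos=27: enter STRING mode
pos=27: emit STR "a" (now at pos=30)
pos=30: emit ID 'tmp' (now at pos=33)
pos=34: emit ID 'tmp' (now at pos=37)
DONE. 8 tokens: [STR, STAR, LPAREN, STR, SEMI, STR, ID, ID]
Position 30: char is 't' -> ID

Answer: ID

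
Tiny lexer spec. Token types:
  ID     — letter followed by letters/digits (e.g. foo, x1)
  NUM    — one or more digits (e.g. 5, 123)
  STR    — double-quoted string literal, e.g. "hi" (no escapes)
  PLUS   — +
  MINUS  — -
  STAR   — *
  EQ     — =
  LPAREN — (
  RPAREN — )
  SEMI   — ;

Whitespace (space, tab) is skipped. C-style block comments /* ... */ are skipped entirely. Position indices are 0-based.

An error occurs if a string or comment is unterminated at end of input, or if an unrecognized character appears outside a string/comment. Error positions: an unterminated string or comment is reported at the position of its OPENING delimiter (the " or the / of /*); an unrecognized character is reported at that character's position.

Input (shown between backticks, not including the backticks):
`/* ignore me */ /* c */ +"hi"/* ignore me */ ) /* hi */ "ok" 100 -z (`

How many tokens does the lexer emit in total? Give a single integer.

pos=0: enter COMMENT mode (saw '/*')
exit COMMENT mode (now at pos=15)
pos=16: enter COMMENT mode (saw '/*')
exit COMMENT mode (now at pos=23)
pos=24: emit PLUS '+'
pos=25: enter STRING mode
pos=25: emit STR "hi" (now at pos=29)
pos=29: enter COMMENT mode (saw '/*')
exit COMMENT mode (now at pos=44)
pos=45: emit RPAREN ')'
pos=47: enter COMMENT mode (saw '/*')
exit COMMENT mode (now at pos=55)
pos=56: enter STRING mode
pos=56: emit STR "ok" (now at pos=60)
pos=61: emit NUM '100' (now at pos=64)
pos=65: emit MINUS '-'
pos=66: emit ID 'z' (now at pos=67)
pos=68: emit LPAREN '('
DONE. 8 tokens: [PLUS, STR, RPAREN, STR, NUM, MINUS, ID, LPAREN]

Answer: 8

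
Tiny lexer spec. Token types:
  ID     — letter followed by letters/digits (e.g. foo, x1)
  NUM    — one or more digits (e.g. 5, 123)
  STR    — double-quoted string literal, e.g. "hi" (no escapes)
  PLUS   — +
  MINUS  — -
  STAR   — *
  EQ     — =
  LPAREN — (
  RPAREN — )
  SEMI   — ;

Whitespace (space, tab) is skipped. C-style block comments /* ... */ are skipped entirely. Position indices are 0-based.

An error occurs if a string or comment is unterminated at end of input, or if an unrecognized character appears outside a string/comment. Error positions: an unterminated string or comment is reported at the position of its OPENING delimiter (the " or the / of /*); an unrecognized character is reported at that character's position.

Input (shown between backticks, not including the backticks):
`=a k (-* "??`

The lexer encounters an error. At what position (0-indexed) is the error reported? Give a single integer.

Answer: 9

Derivation:
pos=0: emit EQ '='
pos=1: emit ID 'a' (now at pos=2)
pos=3: emit ID 'k' (now at pos=4)
pos=5: emit LPAREN '('
pos=6: emit MINUS '-'
pos=7: emit STAR '*'
pos=9: enter STRING mode
pos=9: ERROR — unterminated string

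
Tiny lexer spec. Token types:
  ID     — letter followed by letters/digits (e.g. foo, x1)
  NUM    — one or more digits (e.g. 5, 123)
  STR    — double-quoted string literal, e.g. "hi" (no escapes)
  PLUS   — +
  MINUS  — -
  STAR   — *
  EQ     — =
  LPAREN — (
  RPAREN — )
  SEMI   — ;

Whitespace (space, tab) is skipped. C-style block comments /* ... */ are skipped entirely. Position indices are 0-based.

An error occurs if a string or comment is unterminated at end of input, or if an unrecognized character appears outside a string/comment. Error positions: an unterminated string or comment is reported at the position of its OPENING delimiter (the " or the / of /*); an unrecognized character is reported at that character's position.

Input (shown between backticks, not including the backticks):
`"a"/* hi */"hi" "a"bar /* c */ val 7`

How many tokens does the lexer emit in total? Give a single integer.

pos=0: enter STRING mode
pos=0: emit STR "a" (now at pos=3)
pos=3: enter COMMENT mode (saw '/*')
exit COMMENT mode (now at pos=11)
pos=11: enter STRING mode
pos=11: emit STR "hi" (now at pos=15)
pos=16: enter STRING mode
pos=16: emit STR "a" (now at pos=19)
pos=19: emit ID 'bar' (now at pos=22)
pos=23: enter COMMENT mode (saw '/*')
exit COMMENT mode (now at pos=30)
pos=31: emit ID 'val' (now at pos=34)
pos=35: emit NUM '7' (now at pos=36)
DONE. 6 tokens: [STR, STR, STR, ID, ID, NUM]

Answer: 6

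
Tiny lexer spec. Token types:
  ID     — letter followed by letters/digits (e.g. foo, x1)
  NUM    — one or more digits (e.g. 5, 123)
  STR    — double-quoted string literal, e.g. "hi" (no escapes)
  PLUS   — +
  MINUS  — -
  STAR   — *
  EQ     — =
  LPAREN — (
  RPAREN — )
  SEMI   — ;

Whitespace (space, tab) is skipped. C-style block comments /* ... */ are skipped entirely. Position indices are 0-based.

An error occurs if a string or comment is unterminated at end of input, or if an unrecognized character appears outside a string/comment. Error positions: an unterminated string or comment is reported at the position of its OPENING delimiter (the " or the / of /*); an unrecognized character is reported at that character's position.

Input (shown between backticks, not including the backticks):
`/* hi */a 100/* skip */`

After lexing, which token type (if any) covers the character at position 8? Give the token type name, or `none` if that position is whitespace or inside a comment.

pos=0: enter COMMENT mode (saw '/*')
exit COMMENT mode (now at pos=8)
pos=8: emit ID 'a' (now at pos=9)
pos=10: emit NUM '100' (now at pos=13)
pos=13: enter COMMENT mode (saw '/*')
exit COMMENT mode (now at pos=23)
DONE. 2 tokens: [ID, NUM]
Position 8: char is 'a' -> ID

Answer: ID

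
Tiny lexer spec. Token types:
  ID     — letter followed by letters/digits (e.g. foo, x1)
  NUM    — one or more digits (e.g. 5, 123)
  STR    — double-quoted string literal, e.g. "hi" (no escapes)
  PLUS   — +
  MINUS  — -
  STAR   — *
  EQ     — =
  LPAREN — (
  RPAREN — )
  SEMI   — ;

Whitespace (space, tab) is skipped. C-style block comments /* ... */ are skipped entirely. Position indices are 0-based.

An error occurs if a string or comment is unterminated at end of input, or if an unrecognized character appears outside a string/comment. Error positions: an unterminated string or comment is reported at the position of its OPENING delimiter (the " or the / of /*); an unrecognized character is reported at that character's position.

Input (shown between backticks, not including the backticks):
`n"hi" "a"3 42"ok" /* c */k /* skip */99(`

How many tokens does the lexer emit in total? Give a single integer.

pos=0: emit ID 'n' (now at pos=1)
pos=1: enter STRING mode
pos=1: emit STR "hi" (now at pos=5)
pos=6: enter STRING mode
pos=6: emit STR "a" (now at pos=9)
pos=9: emit NUM '3' (now at pos=10)
pos=11: emit NUM '42' (now at pos=13)
pos=13: enter STRING mode
pos=13: emit STR "ok" (now at pos=17)
pos=18: enter COMMENT mode (saw '/*')
exit COMMENT mode (now at pos=25)
pos=25: emit ID 'k' (now at pos=26)
pos=27: enter COMMENT mode (saw '/*')
exit COMMENT mode (now at pos=37)
pos=37: emit NUM '99' (now at pos=39)
pos=39: emit LPAREN '('
DONE. 9 tokens: [ID, STR, STR, NUM, NUM, STR, ID, NUM, LPAREN]

Answer: 9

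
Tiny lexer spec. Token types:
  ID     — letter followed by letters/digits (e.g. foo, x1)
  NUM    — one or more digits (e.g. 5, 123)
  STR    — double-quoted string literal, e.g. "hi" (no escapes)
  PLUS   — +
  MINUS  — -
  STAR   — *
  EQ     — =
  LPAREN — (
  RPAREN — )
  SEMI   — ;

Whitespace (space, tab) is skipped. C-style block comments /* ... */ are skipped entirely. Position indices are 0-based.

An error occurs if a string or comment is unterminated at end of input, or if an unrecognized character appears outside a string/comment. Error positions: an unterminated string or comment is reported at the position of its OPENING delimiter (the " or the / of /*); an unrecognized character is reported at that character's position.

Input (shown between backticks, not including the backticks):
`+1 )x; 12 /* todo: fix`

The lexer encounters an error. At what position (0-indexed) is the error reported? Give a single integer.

pos=0: emit PLUS '+'
pos=1: emit NUM '1' (now at pos=2)
pos=3: emit RPAREN ')'
pos=4: emit ID 'x' (now at pos=5)
pos=5: emit SEMI ';'
pos=7: emit NUM '12' (now at pos=9)
pos=10: enter COMMENT mode (saw '/*')
pos=10: ERROR — unterminated comment (reached EOF)

Answer: 10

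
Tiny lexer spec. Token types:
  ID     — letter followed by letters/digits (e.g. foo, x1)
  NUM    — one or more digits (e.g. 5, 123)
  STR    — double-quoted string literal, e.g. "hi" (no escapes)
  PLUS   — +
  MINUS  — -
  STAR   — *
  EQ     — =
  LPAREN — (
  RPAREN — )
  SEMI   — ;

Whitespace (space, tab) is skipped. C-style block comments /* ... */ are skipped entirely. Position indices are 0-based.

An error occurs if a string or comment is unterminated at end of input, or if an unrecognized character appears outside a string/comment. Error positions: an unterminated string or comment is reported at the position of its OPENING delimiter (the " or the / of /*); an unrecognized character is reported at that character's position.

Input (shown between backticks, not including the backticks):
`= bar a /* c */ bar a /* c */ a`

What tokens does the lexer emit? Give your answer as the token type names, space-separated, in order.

Answer: EQ ID ID ID ID ID

Derivation:
pos=0: emit EQ '='
pos=2: emit ID 'bar' (now at pos=5)
pos=6: emit ID 'a' (now at pos=7)
pos=8: enter COMMENT mode (saw '/*')
exit COMMENT mode (now at pos=15)
pos=16: emit ID 'bar' (now at pos=19)
pos=20: emit ID 'a' (now at pos=21)
pos=22: enter COMMENT mode (saw '/*')
exit COMMENT mode (now at pos=29)
pos=30: emit ID 'a' (now at pos=31)
DONE. 6 tokens: [EQ, ID, ID, ID, ID, ID]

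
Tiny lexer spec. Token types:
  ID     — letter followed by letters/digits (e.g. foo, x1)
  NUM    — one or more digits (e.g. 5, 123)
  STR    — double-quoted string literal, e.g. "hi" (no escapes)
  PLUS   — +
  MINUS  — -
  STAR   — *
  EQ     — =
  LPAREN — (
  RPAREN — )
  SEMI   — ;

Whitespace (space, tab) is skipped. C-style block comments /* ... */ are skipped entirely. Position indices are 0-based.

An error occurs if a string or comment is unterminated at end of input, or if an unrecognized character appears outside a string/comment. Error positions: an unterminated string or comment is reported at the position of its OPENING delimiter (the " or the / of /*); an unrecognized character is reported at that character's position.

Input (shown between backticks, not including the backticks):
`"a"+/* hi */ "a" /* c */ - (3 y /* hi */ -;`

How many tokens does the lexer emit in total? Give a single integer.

pos=0: enter STRING mode
pos=0: emit STR "a" (now at pos=3)
pos=3: emit PLUS '+'
pos=4: enter COMMENT mode (saw '/*')
exit COMMENT mode (now at pos=12)
pos=13: enter STRING mode
pos=13: emit STR "a" (now at pos=16)
pos=17: enter COMMENT mode (saw '/*')
exit COMMENT mode (now at pos=24)
pos=25: emit MINUS '-'
pos=27: emit LPAREN '('
pos=28: emit NUM '3' (now at pos=29)
pos=30: emit ID 'y' (now at pos=31)
pos=32: enter COMMENT mode (saw '/*')
exit COMMENT mode (now at pos=40)
pos=41: emit MINUS '-'
pos=42: emit SEMI ';'
DONE. 9 tokens: [STR, PLUS, STR, MINUS, LPAREN, NUM, ID, MINUS, SEMI]

Answer: 9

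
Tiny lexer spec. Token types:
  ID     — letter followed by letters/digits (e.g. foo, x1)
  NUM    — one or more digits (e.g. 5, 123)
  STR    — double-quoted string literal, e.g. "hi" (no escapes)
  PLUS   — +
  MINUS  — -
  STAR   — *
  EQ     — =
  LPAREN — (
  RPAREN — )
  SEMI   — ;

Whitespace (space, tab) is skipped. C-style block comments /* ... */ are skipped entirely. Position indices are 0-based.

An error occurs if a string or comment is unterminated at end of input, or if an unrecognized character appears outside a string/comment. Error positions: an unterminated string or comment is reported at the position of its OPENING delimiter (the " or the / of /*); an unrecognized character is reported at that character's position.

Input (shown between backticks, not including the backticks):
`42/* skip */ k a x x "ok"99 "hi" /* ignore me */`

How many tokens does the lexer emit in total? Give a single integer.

Answer: 8

Derivation:
pos=0: emit NUM '42' (now at pos=2)
pos=2: enter COMMENT mode (saw '/*')
exit COMMENT mode (now at pos=12)
pos=13: emit ID 'k' (now at pos=14)
pos=15: emit ID 'a' (now at pos=16)
pos=17: emit ID 'x' (now at pos=18)
pos=19: emit ID 'x' (now at pos=20)
pos=21: enter STRING mode
pos=21: emit STR "ok" (now at pos=25)
pos=25: emit NUM '99' (now at pos=27)
pos=28: enter STRING mode
pos=28: emit STR "hi" (now at pos=32)
pos=33: enter COMMENT mode (saw '/*')
exit COMMENT mode (now at pos=48)
DONE. 8 tokens: [NUM, ID, ID, ID, ID, STR, NUM, STR]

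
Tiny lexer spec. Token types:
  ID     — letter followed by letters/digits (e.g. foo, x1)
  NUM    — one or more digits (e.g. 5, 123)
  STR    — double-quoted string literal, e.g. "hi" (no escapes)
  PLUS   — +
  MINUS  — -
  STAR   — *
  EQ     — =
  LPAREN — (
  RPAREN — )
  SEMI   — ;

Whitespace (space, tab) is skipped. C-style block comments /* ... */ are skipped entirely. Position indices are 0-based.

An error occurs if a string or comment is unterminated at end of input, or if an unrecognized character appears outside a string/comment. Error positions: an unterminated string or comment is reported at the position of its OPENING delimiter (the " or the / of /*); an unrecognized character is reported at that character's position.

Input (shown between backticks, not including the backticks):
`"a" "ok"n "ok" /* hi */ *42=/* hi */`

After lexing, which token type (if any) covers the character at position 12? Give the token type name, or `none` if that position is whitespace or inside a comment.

pos=0: enter STRING mode
pos=0: emit STR "a" (now at pos=3)
pos=4: enter STRING mode
pos=4: emit STR "ok" (now at pos=8)
pos=8: emit ID 'n' (now at pos=9)
pos=10: enter STRING mode
pos=10: emit STR "ok" (now at pos=14)
pos=15: enter COMMENT mode (saw '/*')
exit COMMENT mode (now at pos=23)
pos=24: emit STAR '*'
pos=25: emit NUM '42' (now at pos=27)
pos=27: emit EQ '='
pos=28: enter COMMENT mode (saw '/*')
exit COMMENT mode (now at pos=36)
DONE. 7 tokens: [STR, STR, ID, STR, STAR, NUM, EQ]
Position 12: char is 'k' -> STR

Answer: STR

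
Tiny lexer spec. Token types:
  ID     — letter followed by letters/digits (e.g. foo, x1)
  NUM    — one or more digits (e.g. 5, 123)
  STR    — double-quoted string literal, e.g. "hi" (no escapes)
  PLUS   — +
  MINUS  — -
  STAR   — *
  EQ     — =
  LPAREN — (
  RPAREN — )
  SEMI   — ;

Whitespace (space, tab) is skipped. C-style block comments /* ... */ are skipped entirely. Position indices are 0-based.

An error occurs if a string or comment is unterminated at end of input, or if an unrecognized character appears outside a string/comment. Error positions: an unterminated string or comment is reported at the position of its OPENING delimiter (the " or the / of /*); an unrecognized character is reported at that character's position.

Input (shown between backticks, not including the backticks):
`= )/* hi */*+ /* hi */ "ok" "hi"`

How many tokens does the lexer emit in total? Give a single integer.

Answer: 6

Derivation:
pos=0: emit EQ '='
pos=2: emit RPAREN ')'
pos=3: enter COMMENT mode (saw '/*')
exit COMMENT mode (now at pos=11)
pos=11: emit STAR '*'
pos=12: emit PLUS '+'
pos=14: enter COMMENT mode (saw '/*')
exit COMMENT mode (now at pos=22)
pos=23: enter STRING mode
pos=23: emit STR "ok" (now at pos=27)
pos=28: enter STRING mode
pos=28: emit STR "hi" (now at pos=32)
DONE. 6 tokens: [EQ, RPAREN, STAR, PLUS, STR, STR]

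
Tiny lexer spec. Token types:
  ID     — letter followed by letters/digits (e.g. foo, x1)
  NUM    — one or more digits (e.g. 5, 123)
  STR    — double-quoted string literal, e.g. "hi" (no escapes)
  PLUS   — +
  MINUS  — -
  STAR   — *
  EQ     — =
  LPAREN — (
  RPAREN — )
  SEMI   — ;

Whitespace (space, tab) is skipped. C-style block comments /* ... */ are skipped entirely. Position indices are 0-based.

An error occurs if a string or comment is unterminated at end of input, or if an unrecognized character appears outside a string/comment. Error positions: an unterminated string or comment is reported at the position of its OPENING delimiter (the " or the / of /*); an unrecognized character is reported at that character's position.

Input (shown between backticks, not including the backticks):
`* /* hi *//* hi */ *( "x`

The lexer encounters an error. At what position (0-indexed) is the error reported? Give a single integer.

pos=0: emit STAR '*'
pos=2: enter COMMENT mode (saw '/*')
exit COMMENT mode (now at pos=10)
pos=10: enter COMMENT mode (saw '/*')
exit COMMENT mode (now at pos=18)
pos=19: emit STAR '*'
pos=20: emit LPAREN '('
pos=22: enter STRING mode
pos=22: ERROR — unterminated string

Answer: 22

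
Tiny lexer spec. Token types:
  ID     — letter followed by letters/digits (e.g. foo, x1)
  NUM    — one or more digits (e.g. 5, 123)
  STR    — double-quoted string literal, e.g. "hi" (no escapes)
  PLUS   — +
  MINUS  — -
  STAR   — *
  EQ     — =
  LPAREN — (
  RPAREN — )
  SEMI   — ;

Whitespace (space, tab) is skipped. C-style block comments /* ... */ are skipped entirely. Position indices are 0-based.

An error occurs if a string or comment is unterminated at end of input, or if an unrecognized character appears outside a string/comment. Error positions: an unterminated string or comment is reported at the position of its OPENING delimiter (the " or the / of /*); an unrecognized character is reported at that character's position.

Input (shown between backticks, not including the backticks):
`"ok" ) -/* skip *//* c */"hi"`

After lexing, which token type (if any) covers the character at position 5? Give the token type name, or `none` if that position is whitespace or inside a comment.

pos=0: enter STRING mode
pos=0: emit STR "ok" (now at pos=4)
pos=5: emit RPAREN ')'
pos=7: emit MINUS '-'
pos=8: enter COMMENT mode (saw '/*')
exit COMMENT mode (now at pos=18)
pos=18: enter COMMENT mode (saw '/*')
exit COMMENT mode (now at pos=25)
pos=25: enter STRING mode
pos=25: emit STR "hi" (now at pos=29)
DONE. 4 tokens: [STR, RPAREN, MINUS, STR]
Position 5: char is ')' -> RPAREN

Answer: RPAREN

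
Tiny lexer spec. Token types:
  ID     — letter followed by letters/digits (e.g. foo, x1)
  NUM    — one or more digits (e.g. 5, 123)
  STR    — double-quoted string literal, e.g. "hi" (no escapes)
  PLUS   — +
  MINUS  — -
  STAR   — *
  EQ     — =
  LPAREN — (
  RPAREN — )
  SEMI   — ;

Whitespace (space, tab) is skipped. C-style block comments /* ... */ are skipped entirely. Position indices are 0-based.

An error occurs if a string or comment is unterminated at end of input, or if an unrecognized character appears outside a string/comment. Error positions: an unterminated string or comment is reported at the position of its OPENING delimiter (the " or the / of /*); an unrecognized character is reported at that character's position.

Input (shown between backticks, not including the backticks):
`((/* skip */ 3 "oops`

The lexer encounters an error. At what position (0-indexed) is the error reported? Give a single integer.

pos=0: emit LPAREN '('
pos=1: emit LPAREN '('
pos=2: enter COMMENT mode (saw '/*')
exit COMMENT mode (now at pos=12)
pos=13: emit NUM '3' (now at pos=14)
pos=15: enter STRING mode
pos=15: ERROR — unterminated string

Answer: 15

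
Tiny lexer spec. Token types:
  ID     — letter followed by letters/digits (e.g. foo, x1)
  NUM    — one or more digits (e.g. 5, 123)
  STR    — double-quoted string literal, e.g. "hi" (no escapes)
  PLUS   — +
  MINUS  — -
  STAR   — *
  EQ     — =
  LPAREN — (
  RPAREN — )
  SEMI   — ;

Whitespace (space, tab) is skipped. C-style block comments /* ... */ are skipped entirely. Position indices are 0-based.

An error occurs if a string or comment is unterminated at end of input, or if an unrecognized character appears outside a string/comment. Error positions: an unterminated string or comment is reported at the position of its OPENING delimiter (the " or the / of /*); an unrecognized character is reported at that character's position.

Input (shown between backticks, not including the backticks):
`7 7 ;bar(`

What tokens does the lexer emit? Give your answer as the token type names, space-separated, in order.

Answer: NUM NUM SEMI ID LPAREN

Derivation:
pos=0: emit NUM '7' (now at pos=1)
pos=2: emit NUM '7' (now at pos=3)
pos=4: emit SEMI ';'
pos=5: emit ID 'bar' (now at pos=8)
pos=8: emit LPAREN '('
DONE. 5 tokens: [NUM, NUM, SEMI, ID, LPAREN]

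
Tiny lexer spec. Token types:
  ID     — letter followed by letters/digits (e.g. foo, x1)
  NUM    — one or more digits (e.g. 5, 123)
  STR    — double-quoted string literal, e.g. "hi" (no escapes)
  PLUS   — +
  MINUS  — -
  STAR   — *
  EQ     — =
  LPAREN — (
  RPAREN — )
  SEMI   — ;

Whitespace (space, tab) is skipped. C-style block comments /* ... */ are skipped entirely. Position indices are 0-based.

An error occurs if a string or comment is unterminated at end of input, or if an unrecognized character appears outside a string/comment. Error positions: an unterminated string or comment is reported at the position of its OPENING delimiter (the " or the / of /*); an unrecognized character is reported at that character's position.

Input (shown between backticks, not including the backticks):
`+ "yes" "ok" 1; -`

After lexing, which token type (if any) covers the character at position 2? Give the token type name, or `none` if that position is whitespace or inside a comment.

pos=0: emit PLUS '+'
pos=2: enter STRING mode
pos=2: emit STR "yes" (now at pos=7)
pos=8: enter STRING mode
pos=8: emit STR "ok" (now at pos=12)
pos=13: emit NUM '1' (now at pos=14)
pos=14: emit SEMI ';'
pos=16: emit MINUS '-'
DONE. 6 tokens: [PLUS, STR, STR, NUM, SEMI, MINUS]
Position 2: char is '"' -> STR

Answer: STR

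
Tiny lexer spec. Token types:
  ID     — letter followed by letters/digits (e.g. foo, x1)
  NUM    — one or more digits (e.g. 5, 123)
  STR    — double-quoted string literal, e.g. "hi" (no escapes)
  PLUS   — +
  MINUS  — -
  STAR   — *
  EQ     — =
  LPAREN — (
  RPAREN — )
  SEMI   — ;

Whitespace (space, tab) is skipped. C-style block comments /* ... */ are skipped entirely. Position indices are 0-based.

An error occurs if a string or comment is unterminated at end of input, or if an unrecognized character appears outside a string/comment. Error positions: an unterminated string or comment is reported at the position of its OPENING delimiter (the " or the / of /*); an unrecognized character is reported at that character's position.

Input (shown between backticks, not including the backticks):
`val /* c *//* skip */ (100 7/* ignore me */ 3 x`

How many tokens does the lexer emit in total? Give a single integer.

pos=0: emit ID 'val' (now at pos=3)
pos=4: enter COMMENT mode (saw '/*')
exit COMMENT mode (now at pos=11)
pos=11: enter COMMENT mode (saw '/*')
exit COMMENT mode (now at pos=21)
pos=22: emit LPAREN '('
pos=23: emit NUM '100' (now at pos=26)
pos=27: emit NUM '7' (now at pos=28)
pos=28: enter COMMENT mode (saw '/*')
exit COMMENT mode (now at pos=43)
pos=44: emit NUM '3' (now at pos=45)
pos=46: emit ID 'x' (now at pos=47)
DONE. 6 tokens: [ID, LPAREN, NUM, NUM, NUM, ID]

Answer: 6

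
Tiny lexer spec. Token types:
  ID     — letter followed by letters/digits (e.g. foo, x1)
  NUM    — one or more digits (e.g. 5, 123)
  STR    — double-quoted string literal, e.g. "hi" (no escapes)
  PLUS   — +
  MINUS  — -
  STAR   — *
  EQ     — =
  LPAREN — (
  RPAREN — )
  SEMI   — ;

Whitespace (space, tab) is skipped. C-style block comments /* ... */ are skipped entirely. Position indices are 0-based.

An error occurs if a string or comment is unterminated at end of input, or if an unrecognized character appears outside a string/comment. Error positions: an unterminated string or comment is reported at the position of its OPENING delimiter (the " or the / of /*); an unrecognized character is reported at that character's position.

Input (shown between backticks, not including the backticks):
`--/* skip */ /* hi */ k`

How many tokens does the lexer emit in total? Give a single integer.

pos=0: emit MINUS '-'
pos=1: emit MINUS '-'
pos=2: enter COMMENT mode (saw '/*')
exit COMMENT mode (now at pos=12)
pos=13: enter COMMENT mode (saw '/*')
exit COMMENT mode (now at pos=21)
pos=22: emit ID 'k' (now at pos=23)
DONE. 3 tokens: [MINUS, MINUS, ID]

Answer: 3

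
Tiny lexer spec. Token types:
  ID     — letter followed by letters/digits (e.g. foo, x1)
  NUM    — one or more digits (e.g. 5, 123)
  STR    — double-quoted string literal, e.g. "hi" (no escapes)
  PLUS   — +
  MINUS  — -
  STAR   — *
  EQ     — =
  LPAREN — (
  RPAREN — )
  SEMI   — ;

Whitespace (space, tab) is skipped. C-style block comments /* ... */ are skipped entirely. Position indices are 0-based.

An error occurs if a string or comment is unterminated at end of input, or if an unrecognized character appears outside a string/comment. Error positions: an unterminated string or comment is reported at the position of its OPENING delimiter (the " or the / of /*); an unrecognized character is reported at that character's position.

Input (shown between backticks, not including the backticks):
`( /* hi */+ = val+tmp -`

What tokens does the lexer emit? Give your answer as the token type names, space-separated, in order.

Answer: LPAREN PLUS EQ ID PLUS ID MINUS

Derivation:
pos=0: emit LPAREN '('
pos=2: enter COMMENT mode (saw '/*')
exit COMMENT mode (now at pos=10)
pos=10: emit PLUS '+'
pos=12: emit EQ '='
pos=14: emit ID 'val' (now at pos=17)
pos=17: emit PLUS '+'
pos=18: emit ID 'tmp' (now at pos=21)
pos=22: emit MINUS '-'
DONE. 7 tokens: [LPAREN, PLUS, EQ, ID, PLUS, ID, MINUS]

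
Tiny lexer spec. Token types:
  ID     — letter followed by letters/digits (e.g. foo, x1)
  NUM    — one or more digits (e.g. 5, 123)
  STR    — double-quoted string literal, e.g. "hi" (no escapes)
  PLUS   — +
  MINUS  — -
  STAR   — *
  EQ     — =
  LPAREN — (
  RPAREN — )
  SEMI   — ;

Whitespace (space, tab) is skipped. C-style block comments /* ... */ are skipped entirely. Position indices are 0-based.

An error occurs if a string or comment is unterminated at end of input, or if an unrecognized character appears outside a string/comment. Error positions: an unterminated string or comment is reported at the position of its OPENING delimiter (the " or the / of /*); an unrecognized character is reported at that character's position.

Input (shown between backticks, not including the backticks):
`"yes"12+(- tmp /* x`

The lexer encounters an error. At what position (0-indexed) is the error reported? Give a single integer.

Answer: 15

Derivation:
pos=0: enter STRING mode
pos=0: emit STR "yes" (now at pos=5)
pos=5: emit NUM '12' (now at pos=7)
pos=7: emit PLUS '+'
pos=8: emit LPAREN '('
pos=9: emit MINUS '-'
pos=11: emit ID 'tmp' (now at pos=14)
pos=15: enter COMMENT mode (saw '/*')
pos=15: ERROR — unterminated comment (reached EOF)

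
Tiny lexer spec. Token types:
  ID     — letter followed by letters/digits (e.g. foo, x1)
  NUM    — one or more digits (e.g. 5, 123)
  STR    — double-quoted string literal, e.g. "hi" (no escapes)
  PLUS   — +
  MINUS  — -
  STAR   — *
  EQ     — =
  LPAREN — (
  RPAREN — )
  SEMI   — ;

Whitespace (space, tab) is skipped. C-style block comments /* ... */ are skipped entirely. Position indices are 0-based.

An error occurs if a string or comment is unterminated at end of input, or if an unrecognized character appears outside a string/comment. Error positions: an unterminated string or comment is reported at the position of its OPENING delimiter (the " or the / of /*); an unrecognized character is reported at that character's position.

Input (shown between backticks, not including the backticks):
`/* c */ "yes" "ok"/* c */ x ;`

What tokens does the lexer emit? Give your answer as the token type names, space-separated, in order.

Answer: STR STR ID SEMI

Derivation:
pos=0: enter COMMENT mode (saw '/*')
exit COMMENT mode (now at pos=7)
pos=8: enter STRING mode
pos=8: emit STR "yes" (now at pos=13)
pos=14: enter STRING mode
pos=14: emit STR "ok" (now at pos=18)
pos=18: enter COMMENT mode (saw '/*')
exit COMMENT mode (now at pos=25)
pos=26: emit ID 'x' (now at pos=27)
pos=28: emit SEMI ';'
DONE. 4 tokens: [STR, STR, ID, SEMI]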